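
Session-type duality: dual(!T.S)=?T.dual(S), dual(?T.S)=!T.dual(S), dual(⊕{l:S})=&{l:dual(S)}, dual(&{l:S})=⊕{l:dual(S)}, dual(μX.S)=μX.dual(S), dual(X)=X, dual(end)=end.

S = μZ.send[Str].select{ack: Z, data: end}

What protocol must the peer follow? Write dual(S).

μZ = μZ  (rec unchanged)
  send[Str] = recv[Str]
    select{ack,data} = offer{ack,data}  (select→offer)
      • ack:
        Z self-dual
      • data:
        end self-dual

μZ.recv[Str].offer{ack: Z, data: end}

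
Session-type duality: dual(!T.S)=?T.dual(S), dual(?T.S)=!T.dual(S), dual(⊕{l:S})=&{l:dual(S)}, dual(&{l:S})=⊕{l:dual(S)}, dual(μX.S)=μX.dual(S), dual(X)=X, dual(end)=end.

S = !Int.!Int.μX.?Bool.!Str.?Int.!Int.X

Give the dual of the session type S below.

!Int ↦ ?Int
  !Int ↦ ?Int
    μX ↦ μX  (μ self-dual)
      ?Bool ↦ !Bool
        !Str ↦ ?Str
          ?Int ↦ !Int
            !Int ↦ ?Int
              X ↦ X

?Int.?Int.μX.!Bool.?Str.!Int.?Int.X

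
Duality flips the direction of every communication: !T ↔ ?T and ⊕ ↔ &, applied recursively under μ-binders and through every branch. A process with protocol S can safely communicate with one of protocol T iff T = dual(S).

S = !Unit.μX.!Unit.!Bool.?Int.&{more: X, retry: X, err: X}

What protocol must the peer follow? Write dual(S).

?Unit.μX.?Unit.?Bool.!Int.⊕{more: X, retry: X, err: X}

!Unit → ?Unit
  μX → μX  (binder kept)
    !Unit → ?Unit
      !Bool → ?Bool
        ?Int → !Int
          &{more,retry,err} → ⊕{more,retry,err}  (&→⊕)
            case more:
              X ↦ X
            case retry:
              X ↦ X
            case err:
              X ↦ X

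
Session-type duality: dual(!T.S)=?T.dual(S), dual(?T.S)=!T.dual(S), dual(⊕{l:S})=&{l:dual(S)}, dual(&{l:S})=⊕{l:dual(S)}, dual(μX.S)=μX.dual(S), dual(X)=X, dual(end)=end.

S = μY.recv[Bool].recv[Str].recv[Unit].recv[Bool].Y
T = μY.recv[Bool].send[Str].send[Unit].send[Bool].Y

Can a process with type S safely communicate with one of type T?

NO

μY | μY  match (binder kept)
  recv[Bool] | recv[Bool]  ✗ same direction on both sides — not dual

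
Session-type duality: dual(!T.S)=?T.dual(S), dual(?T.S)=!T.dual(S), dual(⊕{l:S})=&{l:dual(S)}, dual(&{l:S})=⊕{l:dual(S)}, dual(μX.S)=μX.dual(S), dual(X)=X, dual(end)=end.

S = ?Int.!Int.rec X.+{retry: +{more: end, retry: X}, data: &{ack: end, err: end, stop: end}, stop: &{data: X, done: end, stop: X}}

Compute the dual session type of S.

?Int → !Int
  !Int → ?Int
    rec X → rec X  (rec unchanged)
      +{retry,data,stop} → &{retry,data,stop}  (⊕→&)
        [retry]
          +{more,retry} → &{more,retry}  (⊕→&)
            [more]
              dual(end) = end
            [retry]
              dual(X) = X
        [data]
          &{ack,err,stop} → +{ack,err,stop}  (external→internal)
            [ack]
              dual(end) = end
            [err]
              dual(end) = end
            [stop]
              dual(end) = end
        [stop]
          &{data,done,stop} → +{data,done,stop}  (external→internal)
            [data]
              dual(X) = X
            [done]
              dual(end) = end
            [stop]
              dual(X) = X

!Int.?Int.rec X.&{retry: &{more: end, retry: X}, data: +{ack: end, err: end, stop: end}, stop: +{data: X, done: end, stop: X}}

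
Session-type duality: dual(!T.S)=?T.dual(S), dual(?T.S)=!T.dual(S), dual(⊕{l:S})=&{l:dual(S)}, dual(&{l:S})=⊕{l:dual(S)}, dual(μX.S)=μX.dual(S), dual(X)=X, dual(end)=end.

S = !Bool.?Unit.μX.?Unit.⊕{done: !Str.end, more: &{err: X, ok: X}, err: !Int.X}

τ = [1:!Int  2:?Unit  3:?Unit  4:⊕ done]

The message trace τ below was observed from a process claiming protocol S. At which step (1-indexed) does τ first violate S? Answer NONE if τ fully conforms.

1

step 1: got !Int, protocol expects !Bool  ✗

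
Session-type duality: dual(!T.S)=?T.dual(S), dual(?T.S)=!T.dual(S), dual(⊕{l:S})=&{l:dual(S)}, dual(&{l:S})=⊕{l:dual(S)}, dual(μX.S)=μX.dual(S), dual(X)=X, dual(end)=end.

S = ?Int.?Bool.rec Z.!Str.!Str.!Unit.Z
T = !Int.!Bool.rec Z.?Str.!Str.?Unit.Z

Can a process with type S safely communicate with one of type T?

?Int ‖ !Int  match
  ?Bool ‖ !Bool  match
    rec Z ‖ rec Z  match (rec unchanged)
      !Str ‖ ?Str  match
        !Str ‖ !Str  ✗ same direction on both sides — not dual

NO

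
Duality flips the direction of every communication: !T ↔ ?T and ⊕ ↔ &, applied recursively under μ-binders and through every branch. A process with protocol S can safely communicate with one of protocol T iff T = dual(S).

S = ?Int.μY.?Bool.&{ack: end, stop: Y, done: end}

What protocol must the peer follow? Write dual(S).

!Int.μY.!Bool.⊕{ack: end, stop: Y, done: end}

?Int = !Int
  μY = μY  (rec unchanged)
    ?Bool = !Bool
      &{ack,stop,done} = ⊕{ack,stop,done}  (&→⊕)
        [ack]
          end self-dual
        [stop]
          Y self-dual
        [done]
          end self-dual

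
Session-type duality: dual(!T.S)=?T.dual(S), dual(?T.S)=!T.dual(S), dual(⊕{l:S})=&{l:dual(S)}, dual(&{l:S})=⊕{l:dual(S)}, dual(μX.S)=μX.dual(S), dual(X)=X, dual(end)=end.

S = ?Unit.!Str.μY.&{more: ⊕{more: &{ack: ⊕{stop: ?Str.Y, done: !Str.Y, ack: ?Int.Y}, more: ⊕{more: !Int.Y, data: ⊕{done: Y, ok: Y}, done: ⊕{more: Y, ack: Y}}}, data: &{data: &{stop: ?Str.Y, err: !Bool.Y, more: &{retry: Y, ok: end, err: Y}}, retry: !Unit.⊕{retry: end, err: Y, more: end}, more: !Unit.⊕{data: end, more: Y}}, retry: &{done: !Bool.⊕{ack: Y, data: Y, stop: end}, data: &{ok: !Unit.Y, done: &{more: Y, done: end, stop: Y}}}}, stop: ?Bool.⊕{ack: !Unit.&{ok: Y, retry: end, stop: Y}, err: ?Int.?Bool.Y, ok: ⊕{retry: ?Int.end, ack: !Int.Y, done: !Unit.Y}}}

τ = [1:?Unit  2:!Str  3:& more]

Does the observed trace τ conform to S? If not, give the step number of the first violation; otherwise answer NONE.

[1] ?Unit  ok  cont: !Str.μY.…
[2] !Str  ok  cont: μY.…
[3] & more  ok  cont: ⊕{more: &{ack: ⊕{stop: ?Str.μY.…, done: !Str.μY.…, ack: ?Int.μY.…}, more: ⊕{more: !Int.μY.…, data: ⊕{done: μY.…, ok: μY.…}, done: ⊕{more: μY.…, ack: μY.…}}}, data: &{data: &{stop: ?Str.μY.…, err: !Bool.μY.…, more: &{retry: μY.…, ok: end, err: μY.…}}, retry: !Unit.⊕{retry: end, err: μY.…, more: end}, more: !Unit.⊕{data: end, more: μY.…}}, retry: &{done: !Bool.⊕{ack: μY.…, data: μY.…, stop: end}, data: &{ok: !Unit.μY.…, done: &{more: μY.…, done: end, stop: μY.…}}}}
τ conforms to S (length 3)

NONE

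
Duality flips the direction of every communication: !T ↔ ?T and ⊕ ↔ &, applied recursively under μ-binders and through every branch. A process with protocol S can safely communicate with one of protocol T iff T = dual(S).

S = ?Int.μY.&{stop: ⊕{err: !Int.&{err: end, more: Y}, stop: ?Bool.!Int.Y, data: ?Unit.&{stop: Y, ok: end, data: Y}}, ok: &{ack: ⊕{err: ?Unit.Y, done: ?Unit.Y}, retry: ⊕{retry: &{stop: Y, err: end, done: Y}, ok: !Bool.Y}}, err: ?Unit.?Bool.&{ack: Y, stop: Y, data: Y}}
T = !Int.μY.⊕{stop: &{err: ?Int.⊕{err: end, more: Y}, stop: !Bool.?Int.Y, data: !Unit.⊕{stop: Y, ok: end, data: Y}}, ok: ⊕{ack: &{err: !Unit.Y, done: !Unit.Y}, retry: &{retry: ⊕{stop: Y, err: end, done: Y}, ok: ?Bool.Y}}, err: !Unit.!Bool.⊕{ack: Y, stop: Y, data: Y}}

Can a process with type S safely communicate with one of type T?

YES

?Int | !Int  ok
  μY | μY  ok (rec unchanged)
    &{stop,ok,err} | ⊕{stop,ok,err}  ok label sets agree
      • stop:
        ⊕{err,stop,data} | &{err,stop,data}  ok label sets agree
          • err:
            !Int | ?Int  ok
              &{err,more} | ⊕{err,more}  ok label sets agree
                • err:
                  end | end  ok
                • more:
                  Y | Y  ok
          • stop:
            ?Bool | !Bool  ok
              !Int | ?Int  ok
                Y | Y  ok
          • data:
            ?Unit | !Unit  ok
              &{stop,ok,data} | ⊕{stop,ok,data}  ok label sets agree
                • stop:
                  Y | Y  ok
                • ok:
                  end | end  ok
                • data:
                  Y | Y  ok
      • ok:
        &{ack,retry} | ⊕{ack,retry}  ok label sets agree
          • ack:
            ⊕{err,done} | &{err,done}  ok label sets agree
              • err:
                ?Unit | !Unit  ok
                  Y | Y  ok
              • done:
                ?Unit | !Unit  ok
                  Y | Y  ok
          • retry:
            ⊕{retry,ok} | &{retry,ok}  ok label sets agree
              • retry:
                &{stop,err,done} | ⊕{stop,err,done}  ok label sets agree
                  • stop:
                    Y | Y  ok
                  • err:
                    end | end  ok
                  • done:
                    Y | Y  ok
              • ok:
                !Bool | ?Bool  ok
                  Y | Y  ok
      • err:
        ?Unit | !Unit  ok
          ?Bool | !Bool  ok
            &{ack,stop,data} | ⊕{ack,stop,data}  ok label sets agree
              • ack:
                Y | Y  ok
              • stop:
                Y | Y  ok
              • data:
                Y | Y  ok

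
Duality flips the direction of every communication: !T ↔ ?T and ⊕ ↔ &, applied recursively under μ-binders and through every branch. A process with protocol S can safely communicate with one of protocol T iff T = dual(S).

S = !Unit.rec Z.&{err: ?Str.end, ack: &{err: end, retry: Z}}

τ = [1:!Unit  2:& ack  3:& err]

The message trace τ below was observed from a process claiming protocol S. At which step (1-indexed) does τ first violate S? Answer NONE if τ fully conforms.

NONE

step 1: !Unit  match  residual = rec Z.…
step 2: & ack  match  residual = &{err: end, retry: rec Z.…}
step 3: & err  match  residual = end
τ conforms to S (length 3)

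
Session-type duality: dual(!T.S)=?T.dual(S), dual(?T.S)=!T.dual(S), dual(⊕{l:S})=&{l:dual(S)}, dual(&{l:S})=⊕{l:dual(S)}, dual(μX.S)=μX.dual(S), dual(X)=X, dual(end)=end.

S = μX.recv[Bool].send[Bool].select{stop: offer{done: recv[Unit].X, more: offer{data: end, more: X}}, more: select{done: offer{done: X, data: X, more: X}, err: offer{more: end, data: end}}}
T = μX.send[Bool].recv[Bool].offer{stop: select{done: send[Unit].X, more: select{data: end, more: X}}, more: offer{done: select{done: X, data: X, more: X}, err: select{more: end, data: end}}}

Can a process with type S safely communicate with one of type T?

μX vs μX  match (rec unchanged)
  recv[Bool] vs send[Bool]  match
    send[Bool] vs recv[Bool]  match
      select{stop,more} vs offer{stop,more}  match labels match
        • stop:
          offer{done,more} vs select{done,more}  match labels match
            • done:
              recv[Unit] vs send[Unit]  match
                X vs X  match
            • more:
              offer{data,more} vs select{data,more}  match labels match
                • data:
                  end vs end  match
                • more:
                  X vs X  match
        • more:
          select{done,err} vs offer{done,err}  match labels match
            • done:
              offer{done,data,more} vs select{done,data,more}  match labels match
                • done:
                  X vs X  match
                • data:
                  X vs X  match
                • more:
                  X vs X  match
            • err:
              offer{more,data} vs select{more,data}  match labels match
                • more:
                  end vs end  match
                • data:
                  end vs end  match

YES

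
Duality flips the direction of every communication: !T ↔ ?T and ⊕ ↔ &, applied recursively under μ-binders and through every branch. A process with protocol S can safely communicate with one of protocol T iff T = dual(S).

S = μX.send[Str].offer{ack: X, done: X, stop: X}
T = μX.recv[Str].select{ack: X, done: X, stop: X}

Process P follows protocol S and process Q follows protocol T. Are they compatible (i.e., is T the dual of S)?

YES

μX ‖ μX  ok (binder kept)
  send[Str] ‖ recv[Str]  ok
    offer{ack,done,stop} ‖ select{ack,done,stop}  ok same labels
      • ack:
        X ‖ X  ok
      • done:
        X ‖ X  ok
      • stop:
        X ‖ X  ok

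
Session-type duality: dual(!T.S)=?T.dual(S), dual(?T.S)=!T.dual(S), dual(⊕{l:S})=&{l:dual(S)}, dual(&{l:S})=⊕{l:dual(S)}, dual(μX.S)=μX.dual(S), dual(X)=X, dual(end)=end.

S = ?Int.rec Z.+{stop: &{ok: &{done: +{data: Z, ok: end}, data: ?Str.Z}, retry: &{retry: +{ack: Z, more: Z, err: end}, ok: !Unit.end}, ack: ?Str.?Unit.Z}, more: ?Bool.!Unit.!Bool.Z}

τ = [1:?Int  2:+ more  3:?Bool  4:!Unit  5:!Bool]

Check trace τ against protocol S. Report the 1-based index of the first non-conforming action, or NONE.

@1 ?Int  ok  cont: rec Z.…
@2 + more  ok  cont: ?Bool.!Unit.!Bool.rec Z.…
@3 ?Bool  ok  cont: !Unit.!Bool.rec Z.…
@4 !Unit  ok  cont: !Bool.rec Z.…
@5 !Bool  ok  cont: rec Z.…
all 5 steps conform

NONE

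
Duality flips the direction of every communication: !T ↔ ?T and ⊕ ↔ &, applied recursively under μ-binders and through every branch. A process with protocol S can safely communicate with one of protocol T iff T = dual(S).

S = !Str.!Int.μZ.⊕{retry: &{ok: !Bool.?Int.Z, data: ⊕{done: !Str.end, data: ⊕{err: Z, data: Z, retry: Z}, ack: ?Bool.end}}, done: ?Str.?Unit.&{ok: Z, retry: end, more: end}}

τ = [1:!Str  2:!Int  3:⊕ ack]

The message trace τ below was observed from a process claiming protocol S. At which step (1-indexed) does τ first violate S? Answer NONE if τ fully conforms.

3

@1 !Str  ok  state: !Int.μZ.…
@2 !Int  ok  state: μZ.…
@3 got ⊕ ack, protocol expects ⊕ retry or ⊕ done  ✗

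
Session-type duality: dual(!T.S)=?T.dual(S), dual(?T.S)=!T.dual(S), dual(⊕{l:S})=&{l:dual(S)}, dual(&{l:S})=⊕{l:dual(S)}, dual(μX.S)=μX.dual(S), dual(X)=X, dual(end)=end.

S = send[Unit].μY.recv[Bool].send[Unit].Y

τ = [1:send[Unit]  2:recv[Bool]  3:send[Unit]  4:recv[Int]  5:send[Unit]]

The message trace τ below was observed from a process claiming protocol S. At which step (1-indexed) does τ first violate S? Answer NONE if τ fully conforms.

[1] send[Unit]  ✓  cont: μY.…
[2] recv[Bool]  ✓  cont: send[Unit].μY.…
[3] send[Unit]  ✓  cont: μY.…
[4] got recv[Int], protocol expects recv[Bool]  ✗

4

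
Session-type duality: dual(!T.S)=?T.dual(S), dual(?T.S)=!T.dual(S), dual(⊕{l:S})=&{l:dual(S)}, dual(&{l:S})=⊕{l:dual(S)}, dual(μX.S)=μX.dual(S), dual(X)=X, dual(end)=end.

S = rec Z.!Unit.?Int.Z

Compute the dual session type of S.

rec Z.?Unit.!Int.Z

rec Z ↦ rec Z  (μ self-dual)
  !Unit ↦ ?Unit
    ?Int ↦ !Int
      Z self-dual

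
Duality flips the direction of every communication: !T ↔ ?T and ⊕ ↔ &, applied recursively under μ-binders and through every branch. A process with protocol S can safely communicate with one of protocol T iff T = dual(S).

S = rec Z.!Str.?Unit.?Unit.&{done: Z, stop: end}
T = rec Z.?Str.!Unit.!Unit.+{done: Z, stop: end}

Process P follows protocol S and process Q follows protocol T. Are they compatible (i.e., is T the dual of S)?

YES

rec Z | rec Z  match (binder kept)
  !Str | ?Str  match
    ?Unit | !Unit  match
      ?Unit | !Unit  match
        &{done,stop} | +{done,stop}  match same labels
          [done]
            Z | Z  match
          [stop]
            end | end  match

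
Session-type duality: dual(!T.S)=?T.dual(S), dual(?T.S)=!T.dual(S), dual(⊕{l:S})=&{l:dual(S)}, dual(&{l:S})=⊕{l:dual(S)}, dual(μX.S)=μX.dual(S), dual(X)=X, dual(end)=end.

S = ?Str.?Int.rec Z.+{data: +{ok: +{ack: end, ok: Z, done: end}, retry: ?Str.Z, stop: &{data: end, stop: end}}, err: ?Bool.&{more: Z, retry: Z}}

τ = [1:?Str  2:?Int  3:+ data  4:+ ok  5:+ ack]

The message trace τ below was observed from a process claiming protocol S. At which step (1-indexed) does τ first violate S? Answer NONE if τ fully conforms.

NONE

step 1: ?Str  ✓  cont: ?Int.rec Z.…
step 2: ?Int  ✓  cont: rec Z.…
step 3: + data  ✓  cont: +{ok: +{ack: end, ok: rec Z.…, done: end}, retry: ?Str.rec Z.…, stop: &{data: end, stop: end}}
step 4: + ok  ✓  cont: +{ack: end, ok: rec Z.…, done: end}
step 5: + ack  ✓  cont: end
trace exhausted — no violation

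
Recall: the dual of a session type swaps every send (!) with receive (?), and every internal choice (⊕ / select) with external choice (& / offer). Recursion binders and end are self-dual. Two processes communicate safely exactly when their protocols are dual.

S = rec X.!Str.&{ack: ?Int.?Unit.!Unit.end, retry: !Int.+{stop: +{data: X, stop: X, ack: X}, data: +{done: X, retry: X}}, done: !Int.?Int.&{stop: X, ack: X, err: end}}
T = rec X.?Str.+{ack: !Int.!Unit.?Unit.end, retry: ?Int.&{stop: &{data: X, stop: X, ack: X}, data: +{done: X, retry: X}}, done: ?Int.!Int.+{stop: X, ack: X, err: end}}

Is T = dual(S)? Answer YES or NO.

NO

rec X ‖ rec X  ✓ (μ self-dual)
  !Str ‖ ?Str  ✓
    &{ack,retry,done} ‖ +{ack,retry,done}  ✓ same labels
      case ack:
        ?Int ‖ !Int  ✓
          ?Unit ‖ !Unit  ✓
            !Unit ‖ ?Unit  ✓
              end ‖ end  ✓
      case retry:
        !Int ‖ ?Int  ✓
          +{stop,data} ‖ &{stop,data}  ✓ same labels
            case stop:
              +{data,stop,ack} ‖ &{data,stop,ack}  ✓ same labels
                case data:
                  X ‖ X  ✓
                case stop:
                  X ‖ X  ✓
                case ack:
                  X ‖ X  ✓
            case data:
              +{done,retry} ‖ +{done,retry}  ✗ choice polarity not flipped — not dual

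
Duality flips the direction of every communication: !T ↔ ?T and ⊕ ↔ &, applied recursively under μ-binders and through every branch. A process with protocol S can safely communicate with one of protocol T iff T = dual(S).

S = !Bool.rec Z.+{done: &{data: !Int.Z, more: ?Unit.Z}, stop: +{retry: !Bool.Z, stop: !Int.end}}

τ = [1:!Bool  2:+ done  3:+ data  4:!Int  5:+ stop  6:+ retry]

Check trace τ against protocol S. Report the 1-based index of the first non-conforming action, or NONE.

3

step 1: !Bool  match  now at rec Z.…
step 2: + done  match  now at &{data: !Int.rec Z.…, more: ?Unit.rec Z.…}
step 3: got + data, protocol expects & data or & more  ✗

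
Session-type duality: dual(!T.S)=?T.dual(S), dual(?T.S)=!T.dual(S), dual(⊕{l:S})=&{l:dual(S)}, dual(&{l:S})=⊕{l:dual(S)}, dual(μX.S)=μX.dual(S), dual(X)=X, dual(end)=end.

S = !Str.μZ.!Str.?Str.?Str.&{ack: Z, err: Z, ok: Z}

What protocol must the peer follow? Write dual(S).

!Str → ?Str
  μZ → μZ  (binder kept)
    !Str → ?Str
      ?Str → !Str
        ?Str → !Str
          &{ack,err,ok} → ⊕{ack,err,ok}  (&→⊕)
            case ack:
              Z self-dual
            case err:
              Z self-dual
            case ok:
              Z self-dual

?Str.μZ.?Str.!Str.!Str.⊕{ack: Z, err: Z, ok: Z}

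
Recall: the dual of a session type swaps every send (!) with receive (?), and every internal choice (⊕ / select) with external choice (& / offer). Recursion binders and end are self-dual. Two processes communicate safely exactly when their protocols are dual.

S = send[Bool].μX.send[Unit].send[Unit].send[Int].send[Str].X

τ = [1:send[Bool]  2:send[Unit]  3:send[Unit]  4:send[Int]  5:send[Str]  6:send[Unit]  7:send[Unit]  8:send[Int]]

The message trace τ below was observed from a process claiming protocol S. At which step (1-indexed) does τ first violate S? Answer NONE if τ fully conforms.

[1] send[Bool]  ✓  cont: μX.…
[2] send[Unit]  ✓  cont: send[Unit].send[Int].send[Str].μX.…
[3] send[Unit]  ✓  cont: send[Int].send[Str].μX.…
[4] send[Int]  ✓  cont: send[Str].μX.…
[5] send[Str]  ✓  cont: μX.…
[6] send[Unit]  ✓  cont: send[Unit].send[Int].send[Str].μX.…
[7] send[Unit]  ✓  cont: send[Int].send[Str].μX.…
[8] send[Int]  ✓  cont: send[Str].μX.…
trace exhausted — no violation

NONE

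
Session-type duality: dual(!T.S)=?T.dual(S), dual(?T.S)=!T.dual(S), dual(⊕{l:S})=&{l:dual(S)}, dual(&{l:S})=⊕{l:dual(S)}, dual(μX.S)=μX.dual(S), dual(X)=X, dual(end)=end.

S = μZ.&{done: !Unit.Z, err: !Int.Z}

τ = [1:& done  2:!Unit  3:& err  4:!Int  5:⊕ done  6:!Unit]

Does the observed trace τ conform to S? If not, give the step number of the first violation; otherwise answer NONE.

@1 & done  ok  residual = !Unit.μZ.…
@2 !Unit  ok  residual = μZ.…
@3 & err  ok  residual = !Int.μZ.…
@4 !Int  ok  residual = μZ.…
@5 got ⊕ done, protocol expects & done or & err  ✗

5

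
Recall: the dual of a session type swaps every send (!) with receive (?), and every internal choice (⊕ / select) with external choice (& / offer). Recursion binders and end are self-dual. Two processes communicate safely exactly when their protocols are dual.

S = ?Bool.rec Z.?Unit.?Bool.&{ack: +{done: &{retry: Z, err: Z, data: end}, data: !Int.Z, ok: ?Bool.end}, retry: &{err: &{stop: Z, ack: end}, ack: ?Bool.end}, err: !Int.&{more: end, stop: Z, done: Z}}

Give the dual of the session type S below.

?Bool → !Bool
  rec Z → rec Z  (μ self-dual)
    ?Unit → !Unit
      ?Bool → !Bool
        &{ack,retry,err} → +{ack,retry,err}  (offer→select)
          [ack]
            +{done,data,ok} → &{done,data,ok}  (internal→external)
              [done]
                &{retry,err,data} → +{retry,err,data}  (offer→select)
                  [retry]
                    Z self-dual
                  [err]
                    Z self-dual
                  [data]
                    end self-dual
              [data]
                !Int → ?Int
                  Z self-dual
              [ok]
                ?Bool → !Bool
                  end self-dual
          [retry]
            &{err,ack} → +{err,ack}  (offer→select)
              [err]
                &{stop,ack} → +{stop,ack}  (offer→select)
                  [stop]
                    Z self-dual
                  [ack]
                    end self-dual
              [ack]
                ?Bool → !Bool
                  end self-dual
          [err]
            !Int → ?Int
              &{more,stop,done} → +{more,stop,done}  (offer→select)
                [more]
                  end self-dual
                [stop]
                  Z self-dual
                [done]
                  Z self-dual

!Bool.rec Z.!Unit.!Bool.+{ack: &{done: +{retry: Z, err: Z, data: end}, data: ?Int.Z, ok: !Bool.end}, retry: +{err: +{stop: Z, ack: end}, ack: !Bool.end}, err: ?Int.+{more: end, stop: Z, done: Z}}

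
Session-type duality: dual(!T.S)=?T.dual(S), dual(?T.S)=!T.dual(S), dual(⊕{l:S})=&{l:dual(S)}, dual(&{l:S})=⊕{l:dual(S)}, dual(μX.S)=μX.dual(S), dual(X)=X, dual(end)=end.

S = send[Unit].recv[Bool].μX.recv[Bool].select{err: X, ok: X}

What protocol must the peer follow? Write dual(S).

recv[Unit].send[Bool].μX.send[Bool].offer{err: X, ok: X}

send[Unit] ↦ recv[Unit]
  recv[Bool] ↦ send[Bool]
    μX ↦ μX  (rec unchanged)
      recv[Bool] ↦ send[Bool]
        select{err,ok} ↦ offer{err,ok}  (⊕→&)
          [err]
            X ↦ X
          [ok]
            X ↦ X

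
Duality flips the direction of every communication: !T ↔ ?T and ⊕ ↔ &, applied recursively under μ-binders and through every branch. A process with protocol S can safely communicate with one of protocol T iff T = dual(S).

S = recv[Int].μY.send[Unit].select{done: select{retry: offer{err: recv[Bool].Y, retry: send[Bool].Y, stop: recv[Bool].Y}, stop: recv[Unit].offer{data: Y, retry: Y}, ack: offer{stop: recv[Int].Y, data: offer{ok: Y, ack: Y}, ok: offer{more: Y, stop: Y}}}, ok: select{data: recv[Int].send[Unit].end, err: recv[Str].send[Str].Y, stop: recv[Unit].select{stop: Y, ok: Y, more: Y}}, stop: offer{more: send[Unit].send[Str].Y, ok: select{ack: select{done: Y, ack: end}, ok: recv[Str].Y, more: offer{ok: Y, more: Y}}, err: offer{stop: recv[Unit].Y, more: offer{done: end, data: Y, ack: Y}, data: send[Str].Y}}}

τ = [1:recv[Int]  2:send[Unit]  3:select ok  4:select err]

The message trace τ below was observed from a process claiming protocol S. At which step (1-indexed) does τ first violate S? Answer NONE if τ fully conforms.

NONE

step 1: recv[Int]  ok  now at μY.…
step 2: send[Unit]  ok  now at select{done: select{retry: offer{err: recv[Bool].μY.…, retry: send[Bool].μY.…, stop: recv[Bool].μY.…}, stop: recv[Unit].offer{data: μY.…, retry: μY.…}, ack: offer{stop: recv[Int].μY.…, data: offer{ok: μY.…, ack: μY.…}, ok: offer{more: μY.…, stop: μY.…}}}, ok: select{data: recv[Int].send[Unit].end, err: recv[Str].send[Str].μY.…, stop: recv[Unit].select{stop: μY.…, ok: μY.…, more: μY.…}}, stop: offer{more: send[Unit].send[Str].μY.…, ok: select{ack: select{done: μY.…, ack: end}, ok: recv[Str].μY.…, more: offer{ok: μY.…, more: μY.…}}, err: offer{stop: recv[Unit].μY.…, more: offer{done: end, data: μY.…, ack: μY.…}, data: send[Str].μY.…}}}
step 3: select ok  ok  now at select{data: recv[Int].send[Unit].end, err: recv[Str].send[Str].μY.…, stop: recv[Unit].select{stop: μY.…, ok: μY.…, more: μY.…}}
step 4: select err  ok  now at recv[Str].send[Str].μY.…
trace exhausted — no violation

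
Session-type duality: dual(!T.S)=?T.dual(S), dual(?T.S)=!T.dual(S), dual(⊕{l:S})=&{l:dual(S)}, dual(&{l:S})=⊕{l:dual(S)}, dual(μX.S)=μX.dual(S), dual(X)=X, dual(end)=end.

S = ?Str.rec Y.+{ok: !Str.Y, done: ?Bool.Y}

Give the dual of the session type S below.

!Str.rec Y.&{ok: ?Str.Y, done: !Bool.Y}

?Str ↦ !Str
  rec Y ↦ rec Y  (μ self-dual)
    +{ok,done} ↦ &{ok,done}  (⊕→&)
      case ok:
        !Str ↦ ?Str
          Y ↦ Y
      case done:
        ?Bool ↦ !Bool
          Y ↦ Y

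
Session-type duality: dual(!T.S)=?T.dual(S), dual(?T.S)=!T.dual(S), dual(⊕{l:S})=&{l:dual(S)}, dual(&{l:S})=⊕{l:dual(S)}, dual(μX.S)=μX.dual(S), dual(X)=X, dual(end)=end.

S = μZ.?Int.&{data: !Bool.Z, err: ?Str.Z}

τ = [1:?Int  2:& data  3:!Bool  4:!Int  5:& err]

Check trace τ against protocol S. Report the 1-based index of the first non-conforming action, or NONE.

[1] ?Int  ✓  cont: &{data: !Bool.μZ.…, err: ?Str.μZ.…}
[2] & data  ✓  cont: !Bool.μZ.…
[3] !Bool  ✓  cont: μZ.…
[4] got !Int, protocol expects ?Int  ✗

4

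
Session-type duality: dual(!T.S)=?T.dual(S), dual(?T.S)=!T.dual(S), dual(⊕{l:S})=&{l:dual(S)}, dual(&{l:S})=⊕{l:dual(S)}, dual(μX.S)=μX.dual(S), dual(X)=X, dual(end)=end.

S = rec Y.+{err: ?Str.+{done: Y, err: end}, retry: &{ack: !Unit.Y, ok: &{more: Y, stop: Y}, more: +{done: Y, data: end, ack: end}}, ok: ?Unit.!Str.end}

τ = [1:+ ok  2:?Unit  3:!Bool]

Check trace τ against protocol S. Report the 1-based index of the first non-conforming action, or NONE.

3

[1] + ok  match  residual = ?Unit.!Str.end
[2] ?Unit  match  residual = !Str.end
[3] got !Bool, protocol expects !Str  ✗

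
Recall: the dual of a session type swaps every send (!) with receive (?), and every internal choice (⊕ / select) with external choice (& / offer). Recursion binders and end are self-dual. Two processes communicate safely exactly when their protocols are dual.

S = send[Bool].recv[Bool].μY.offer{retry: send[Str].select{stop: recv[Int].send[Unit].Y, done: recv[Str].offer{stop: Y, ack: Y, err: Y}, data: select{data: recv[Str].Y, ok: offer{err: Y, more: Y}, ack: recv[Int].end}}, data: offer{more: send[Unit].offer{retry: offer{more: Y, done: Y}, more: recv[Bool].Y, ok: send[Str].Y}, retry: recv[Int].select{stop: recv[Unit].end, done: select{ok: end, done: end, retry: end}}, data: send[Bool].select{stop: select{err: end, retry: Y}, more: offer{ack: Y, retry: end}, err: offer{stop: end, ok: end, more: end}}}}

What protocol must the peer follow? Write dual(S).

recv[Bool].send[Bool].μY.select{retry: recv[Str].offer{stop: send[Int].recv[Unit].Y, done: send[Str].select{stop: Y, ack: Y, err: Y}, data: offer{data: send[Str].Y, ok: select{err: Y, more: Y}, ack: send[Int].end}}, data: select{more: recv[Unit].select{retry: select{more: Y, done: Y}, more: send[Bool].Y, ok: recv[Str].Y}, retry: send[Int].offer{stop: send[Unit].end, done: offer{ok: end, done: end, retry: end}}, data: recv[Bool].offer{stop: offer{err: end, retry: Y}, more: select{ack: Y, retry: end}, err: select{stop: end, ok: end, more: end}}}}

send[Bool] → recv[Bool]
  recv[Bool] → send[Bool]
    μY → μY  (rec unchanged)
      offer{retry,data} → select{retry,data}  (offer→select)
        [retry]
          send[Str] → recv[Str]
            select{stop,done,data} → offer{stop,done,data}  (⊕→&)
              [stop]
                recv[Int] → send[Int]
                  send[Unit] → recv[Unit]
                    Y ↦ Y
              [done]
                recv[Str] → send[Str]
                  offer{stop,ack,err} → select{stop,ack,err}  (offer→select)
                    [stop]
                      Y ↦ Y
                    [ack]
                      Y ↦ Y
                    [err]
                      Y ↦ Y
              [data]
                select{data,ok,ack} → offer{data,ok,ack}  (⊕→&)
                  [data]
                    recv[Str] → send[Str]
                      Y ↦ Y
                  [ok]
                    offer{err,more} → select{err,more}  (offer→select)
                      [err]
                        Y ↦ Y
                      [more]
                        Y ↦ Y
                  [ack]
                    recv[Int] → send[Int]
                      end ↦ end
        [data]
          offer{more,retry,data} → select{more,retry,data}  (offer→select)
            [more]
              send[Unit] → recv[Unit]
                offer{retry,more,ok} → select{retry,more,ok}  (offer→select)
                  [retry]
                    offer{more,done} → select{more,done}  (offer→select)
                      [more]
                        Y ↦ Y
                      [done]
                        Y ↦ Y
                  [more]
                    recv[Bool] → send[Bool]
                      Y ↦ Y
                  [ok]
                    send[Str] → recv[Str]
                      Y ↦ Y
            [retry]
              recv[Int] → send[Int]
                select{stop,done} → offer{stop,done}  (⊕→&)
                  [stop]
                    recv[Unit] → send[Unit]
                      end ↦ end
                  [done]
                    select{ok,done,retry} → offer{ok,done,retry}  (⊕→&)
                      [ok]
                        end ↦ end
                      [done]
                        end ↦ end
                      [retry]
                        end ↦ end
            [data]
              send[Bool] → recv[Bool]
                select{stop,more,err} → offer{stop,more,err}  (⊕→&)
                  [stop]
                    select{err,retry} → offer{err,retry}  (⊕→&)
                      [err]
                        end ↦ end
                      [retry]
                        Y ↦ Y
                  [more]
                    offer{ack,retry} → select{ack,retry}  (offer→select)
                      [ack]
                        Y ↦ Y
                      [retry]
                        end ↦ end
                  [err]
                    offer{stop,ok,more} → select{stop,ok,more}  (offer→select)
                      [stop]
                        end ↦ end
                      [ok]
                        end ↦ end
                      [more]
                        end ↦ end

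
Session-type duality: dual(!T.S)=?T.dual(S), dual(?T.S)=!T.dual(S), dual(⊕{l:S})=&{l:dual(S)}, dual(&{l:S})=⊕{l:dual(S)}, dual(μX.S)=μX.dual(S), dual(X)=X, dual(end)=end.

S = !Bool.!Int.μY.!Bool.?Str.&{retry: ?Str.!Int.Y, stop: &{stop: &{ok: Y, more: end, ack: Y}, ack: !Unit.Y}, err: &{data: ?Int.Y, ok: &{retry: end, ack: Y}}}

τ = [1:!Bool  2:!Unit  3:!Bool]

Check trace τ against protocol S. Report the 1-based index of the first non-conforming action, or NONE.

2

step 1: !Bool  ✓  state: !Int.μY.…
step 2: got !Unit, protocol expects !Int  ✗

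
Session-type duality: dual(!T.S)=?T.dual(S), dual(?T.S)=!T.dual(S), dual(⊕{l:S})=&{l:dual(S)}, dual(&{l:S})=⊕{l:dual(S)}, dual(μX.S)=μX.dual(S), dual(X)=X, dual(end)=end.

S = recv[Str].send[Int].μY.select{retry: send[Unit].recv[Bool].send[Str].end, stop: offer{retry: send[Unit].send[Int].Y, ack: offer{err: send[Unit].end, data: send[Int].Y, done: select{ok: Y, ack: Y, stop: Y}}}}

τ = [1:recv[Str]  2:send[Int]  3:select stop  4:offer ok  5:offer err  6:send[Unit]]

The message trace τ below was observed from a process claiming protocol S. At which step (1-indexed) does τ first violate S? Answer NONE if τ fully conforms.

4

step 1: recv[Str]  ok  now at send[Int].μY.…
step 2: send[Int]  ok  now at μY.…
step 3: select stop  ok  now at offer{retry: send[Unit].send[Int].μY.…, ack: offer{err: send[Unit].end, data: send[Int].μY.…, done: select{ok: μY.…, ack: μY.…, stop: μY.…}}}
step 4: got offer ok, protocol expects offer retry or offer ack  ✗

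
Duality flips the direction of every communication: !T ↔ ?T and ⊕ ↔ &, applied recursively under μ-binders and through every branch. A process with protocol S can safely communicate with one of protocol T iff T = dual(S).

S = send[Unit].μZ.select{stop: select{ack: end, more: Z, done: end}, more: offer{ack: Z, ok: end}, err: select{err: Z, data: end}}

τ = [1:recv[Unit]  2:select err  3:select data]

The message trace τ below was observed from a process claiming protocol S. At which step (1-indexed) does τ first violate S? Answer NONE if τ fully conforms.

1

@1 got recv[Unit], protocol expects send[Unit]  ✗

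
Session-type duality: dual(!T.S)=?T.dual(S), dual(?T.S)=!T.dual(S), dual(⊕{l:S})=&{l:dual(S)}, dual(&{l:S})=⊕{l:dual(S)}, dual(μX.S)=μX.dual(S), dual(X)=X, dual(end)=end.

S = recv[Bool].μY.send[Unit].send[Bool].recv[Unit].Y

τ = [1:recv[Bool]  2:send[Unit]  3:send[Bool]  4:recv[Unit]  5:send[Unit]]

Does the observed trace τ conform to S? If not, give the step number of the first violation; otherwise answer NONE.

NONE

@1 recv[Bool]  match  residual = μY.…
@2 send[Unit]  match  residual = send[Bool].recv[Unit].μY.…
@3 send[Bool]  match  residual = recv[Unit].μY.…
@4 recv[Unit]  match  residual = μY.…
@5 send[Unit]  match  residual = send[Bool].recv[Unit].μY.…
all 5 steps conform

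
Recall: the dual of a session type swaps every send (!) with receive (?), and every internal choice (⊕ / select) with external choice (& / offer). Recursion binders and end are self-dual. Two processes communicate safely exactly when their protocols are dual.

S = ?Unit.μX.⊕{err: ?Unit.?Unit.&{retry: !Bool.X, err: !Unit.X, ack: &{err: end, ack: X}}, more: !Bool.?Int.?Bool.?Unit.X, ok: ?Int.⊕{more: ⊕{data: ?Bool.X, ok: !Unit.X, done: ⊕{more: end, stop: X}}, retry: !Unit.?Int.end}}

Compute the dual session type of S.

!Unit.μX.&{err: !Unit.!Unit.⊕{retry: ?Bool.X, err: ?Unit.X, ack: ⊕{err: end, ack: X}}, more: ?Bool.!Int.!Bool.!Unit.X, ok: !Int.&{more: &{data: !Bool.X, ok: ?Unit.X, done: &{more: end, stop: X}}, retry: ?Unit.!Int.end}}

?Unit ↦ !Unit
  μX ↦ μX  (binder kept)
    ⊕{err,more,ok} ↦ &{err,more,ok}  (select→offer)
      • err:
        ?Unit ↦ !Unit
          ?Unit ↦ !Unit
            &{retry,err,ack} ↦ ⊕{retry,err,ack}  (external→internal)
              • retry:
                !Bool ↦ ?Bool
                  dual(X) = X
              • err:
                !Unit ↦ ?Unit
                  dual(X) = X
              • ack:
                &{err,ack} ↦ ⊕{err,ack}  (external→internal)
                  • err:
                    dual(end) = end
                  • ack:
                    dual(X) = X
      • more:
        !Bool ↦ ?Bool
          ?Int ↦ !Int
            ?Bool ↦ !Bool
              ?Unit ↦ !Unit
                dual(X) = X
      • ok:
        ?Int ↦ !Int
          ⊕{more,retry} ↦ &{more,retry}  (select→offer)
            • more:
              ⊕{data,ok,done} ↦ &{data,ok,done}  (select→offer)
                • data:
                  ?Bool ↦ !Bool
                    dual(X) = X
                • ok:
                  !Unit ↦ ?Unit
                    dual(X) = X
                • done:
                  ⊕{more,stop} ↦ &{more,stop}  (select→offer)
                    • more:
                      dual(end) = end
                    • stop:
                      dual(X) = X
            • retry:
              !Unit ↦ ?Unit
                ?Int ↦ !Int
                  dual(end) = end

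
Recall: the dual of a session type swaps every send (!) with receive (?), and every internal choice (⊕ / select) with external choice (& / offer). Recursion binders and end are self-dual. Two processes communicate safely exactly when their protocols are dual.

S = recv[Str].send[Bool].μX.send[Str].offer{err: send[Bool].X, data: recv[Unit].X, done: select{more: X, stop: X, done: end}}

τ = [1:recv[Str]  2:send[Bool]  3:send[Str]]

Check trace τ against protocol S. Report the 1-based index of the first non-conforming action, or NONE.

[1] recv[Str]  match  state: send[Bool].μX.…
[2] send[Bool]  match  state: μX.…
[3] send[Str]  match  state: offer{err: send[Bool].μX.…, data: recv[Unit].μX.…, done: select{more: μX.…, stop: μX.…, done: end}}
τ conforms to S (length 3)

NONE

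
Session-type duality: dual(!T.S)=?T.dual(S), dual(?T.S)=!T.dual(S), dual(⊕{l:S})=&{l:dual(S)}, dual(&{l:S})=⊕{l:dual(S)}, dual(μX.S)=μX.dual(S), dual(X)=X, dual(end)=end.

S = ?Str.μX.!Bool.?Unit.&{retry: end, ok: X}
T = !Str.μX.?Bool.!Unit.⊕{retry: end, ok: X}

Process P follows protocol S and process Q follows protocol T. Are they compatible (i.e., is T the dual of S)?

YES

?Str | !Str  ✓
  μX | μX  ✓ (binder kept)
    !Bool | ?Bool  ✓
      ?Unit | !Unit  ✓
        &{retry,ok} | ⊕{retry,ok}  ✓ same labels
          case retry:
            end | end  ✓
          case ok:
            X | X  ✓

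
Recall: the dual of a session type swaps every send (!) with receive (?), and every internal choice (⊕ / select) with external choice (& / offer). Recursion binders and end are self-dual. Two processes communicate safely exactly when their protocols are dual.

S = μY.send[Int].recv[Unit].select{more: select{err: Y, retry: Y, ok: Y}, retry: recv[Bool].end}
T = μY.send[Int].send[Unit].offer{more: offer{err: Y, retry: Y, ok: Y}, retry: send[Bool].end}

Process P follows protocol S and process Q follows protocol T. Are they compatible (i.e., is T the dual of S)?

μY | μY  ✓ (binder kept)
  send[Int] | send[Int]  ✗ same direction on both sides — not dual

NO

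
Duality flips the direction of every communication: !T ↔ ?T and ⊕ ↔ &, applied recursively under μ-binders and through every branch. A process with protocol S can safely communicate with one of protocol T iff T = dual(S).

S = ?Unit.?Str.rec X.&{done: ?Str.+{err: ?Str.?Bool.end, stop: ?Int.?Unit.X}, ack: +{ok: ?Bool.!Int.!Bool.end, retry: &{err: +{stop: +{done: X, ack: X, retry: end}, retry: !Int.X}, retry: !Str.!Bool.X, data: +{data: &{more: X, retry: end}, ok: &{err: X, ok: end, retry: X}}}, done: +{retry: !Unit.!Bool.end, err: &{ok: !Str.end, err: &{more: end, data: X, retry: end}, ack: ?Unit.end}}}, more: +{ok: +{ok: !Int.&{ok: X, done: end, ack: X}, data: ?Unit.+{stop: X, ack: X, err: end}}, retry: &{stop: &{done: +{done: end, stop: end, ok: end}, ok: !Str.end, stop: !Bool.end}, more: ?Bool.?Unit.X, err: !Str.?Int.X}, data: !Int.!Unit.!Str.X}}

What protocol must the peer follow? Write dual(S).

!Unit.!Str.rec X.+{done: !Str.&{err: !Str.!Bool.end, stop: !Int.!Unit.X}, ack: &{ok: !Bool.?Int.?Bool.end, retry: +{err: &{stop: &{done: X, ack: X, retry: end}, retry: ?Int.X}, retry: ?Str.?Bool.X, data: &{data: +{more: X, retry: end}, ok: +{err: X, ok: end, retry: X}}}, done: &{retry: ?Unit.?Bool.end, err: +{ok: ?Str.end, err: +{more: end, data: X, retry: end}, ack: !Unit.end}}}, more: &{ok: &{ok: ?Int.+{ok: X, done: end, ack: X}, data: !Unit.&{stop: X, ack: X, err: end}}, retry: +{stop: +{done: &{done: end, stop: end, ok: end}, ok: ?Str.end, stop: ?Bool.end}, more: !Bool.!Unit.X, err: ?Str.!Int.X}, data: ?Int.?Unit.?Str.X}}

?Unit → !Unit
  ?Str → !Str
    rec X → rec X  (rec unchanged)
      &{done,ack,more} → +{done,ack,more}  (offer→select)
        case done:
          ?Str → !Str
            +{err,stop} → &{err,stop}  (internal→external)
              case err:
                ?Str → !Str
                  ?Bool → !Bool
                    end self-dual
              case stop:
                ?Int → !Int
                  ?Unit → !Unit
                    X self-dual
        case ack:
          +{ok,retry,done} → &{ok,retry,done}  (internal→external)
            case ok:
              ?Bool → !Bool
                !Int → ?Int
                  !Bool → ?Bool
                    end self-dual
            case retry:
              &{err,retry,data} → +{err,retry,data}  (offer→select)
                case err:
                  +{stop,retry} → &{stop,retry}  (internal→external)
                    case stop:
                      +{done,ack,retry} → &{done,ack,retry}  (internal→external)
                        case done:
                          X self-dual
                        case ack:
                          X self-dual
                        case retry:
                          end self-dual
                    case retry:
                      !Int → ?Int
                        X self-dual
                case retry:
                  !Str → ?Str
                    !Bool → ?Bool
                      X self-dual
                case data:
                  +{data,ok} → &{data,ok}  (internal→external)
                    case data:
                      &{more,retry} → +{more,retry}  (offer→select)
                        case more:
                          X self-dual
                        case retry:
                          end self-dual
                    case ok:
                      &{err,ok,retry} → +{err,ok,retry}  (offer→select)
                        case err:
                          X self-dual
                        case ok:
                          end self-dual
                        case retry:
                          X self-dual
            case done:
              +{retry,err} → &{retry,err}  (internal→external)
                case retry:
                  !Unit → ?Unit
                    !Bool → ?Bool
                      end self-dual
                case err:
                  &{ok,err,ack} → +{ok,err,ack}  (offer→select)
                    case ok:
                      !Str → ?Str
                        end self-dual
                    case err:
                      &{more,data,retry} → +{more,data,retry}  (offer→select)
                        case more:
                          end self-dual
                        case data:
                          X self-dual
                        case retry:
                          end self-dual
                    case ack:
                      ?Unit → !Unit
                        end self-dual
        case more:
          +{ok,retry,data} → &{ok,retry,data}  (internal→external)
            case ok:
              +{ok,data} → &{ok,data}  (internal→external)
                case ok:
                  !Int → ?Int
                    &{ok,done,ack} → +{ok,done,ack}  (offer→select)
                      case ok:
                        X self-dual
                      case done:
                        end self-dual
                      case ack:
                        X self-dual
                case data:
                  ?Unit → !Unit
                    +{stop,ack,err} → &{stop,ack,err}  (internal→external)
                      case stop:
                        X self-dual
                      case ack:
                        X self-dual
                      case err:
                        end self-dual
            case retry:
              &{stop,more,err} → +{stop,more,err}  (offer→select)
                case stop:
                  &{done,ok,stop} → +{done,ok,stop}  (offer→select)
                    case done:
                      +{done,stop,ok} → &{done,stop,ok}  (internal→external)
                        case done:
                          end self-dual
                        case stop:
                          end self-dual
                        case ok:
                          end self-dual
                    case ok:
                      !Str → ?Str
                        end self-dual
                    case stop:
                      !Bool → ?Bool
                        end self-dual
                case more:
                  ?Bool → !Bool
                    ?Unit → !Unit
                      X self-dual
                case err:
                  !Str → ?Str
                    ?Int → !Int
                      X self-dual
            case data:
              !Int → ?Int
                !Unit → ?Unit
                  !Str → ?Str
                    X self-dual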